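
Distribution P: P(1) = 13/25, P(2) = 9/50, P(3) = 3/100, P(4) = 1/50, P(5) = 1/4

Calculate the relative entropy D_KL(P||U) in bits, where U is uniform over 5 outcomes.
0.6214 bits

U(i) = 1/5 for all i

D_KL(P||U) = Σ P(x) log₂(P(x) / (1/5))
           = Σ P(x) log₂(P(x)) + log₂(5)
           = log₂(5) - H(P)

H(P) = -Σ P(x) log₂(P(x)):
  -P(1)·log₂(P(1)) = -(13/25)·log₂(13/25) = 0.49058
  -P(2)·log₂(P(2)) = -(9/50)·log₂(9/50) = 0.44531
  -P(3)·log₂(P(3)) = -(3/100)·log₂(3/100) = 0.15177
  -P(4)·log₂(P(4)) = -(1/50)·log₂(1/50) = 0.11288
  -P(5)·log₂(P(5)) = -(1/4)·log₂(1/4) = 0.50000
H(P) = 0.49058 + 0.44531 + 0.15177 + 0.11288 + 0.50000 = 1.70054 bits

log₂(5) = 2.32193 bits

D_KL(P||U) = 2.32193 - 1.70054 = 0.62139 ≈ 0.6214 bits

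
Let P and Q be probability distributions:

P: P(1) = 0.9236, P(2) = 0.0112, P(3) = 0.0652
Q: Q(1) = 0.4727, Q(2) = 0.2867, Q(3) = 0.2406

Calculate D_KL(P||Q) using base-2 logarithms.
0.7173 bits

D_KL(P||Q) = Σ P(x) log₂(P(x)/Q(x))

Computing term by term:
  P(1)·log₂(P(1)/Q(1)) = 0.9236·log₂(0.9236/0.4727) = 0.89251
  P(2)·log₂(P(2)/Q(2)) = 0.0112·log₂(0.0112/0.2867) = -0.05239
  P(3)·log₂(P(3)/Q(3)) = 0.0652·log₂(0.0652/0.2406) = -0.12282

D_KL(P||Q) = 0.89251 - 0.05239 - 0.12282 = 0.71730 ≈ 0.7173 bits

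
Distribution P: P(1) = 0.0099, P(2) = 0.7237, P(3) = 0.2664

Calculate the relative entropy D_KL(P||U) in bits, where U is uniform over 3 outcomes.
0.6730 bits

U(i) = 1/3 for all i

D_KL(P||U) = Σ P(x) log₂(P(x) / (1/3))
           = Σ P(x) log₂(P(x)) + log₂(3)
           = log₂(3) - H(P)

H(P) = -Σ P(x) log₂(P(x)):
  -P(1)·log₂(P(1)) = -(0.0099)·log₂(0.0099) = 0.06592
  -P(2)·log₂(P(2)) = -(0.7237)·log₂(0.7237) = 0.33763
  -P(3)·log₂(P(3)) = -(0.2664)·log₂(0.2664) = 0.50838
H(P) = 0.06592 + 0.33763 + 0.50838 = 0.91193 bits

log₂(3) = 1.58496 bits

D_KL(P||U) = 1.58496 - 0.91193 = 0.67303 ≈ 0.6730 bits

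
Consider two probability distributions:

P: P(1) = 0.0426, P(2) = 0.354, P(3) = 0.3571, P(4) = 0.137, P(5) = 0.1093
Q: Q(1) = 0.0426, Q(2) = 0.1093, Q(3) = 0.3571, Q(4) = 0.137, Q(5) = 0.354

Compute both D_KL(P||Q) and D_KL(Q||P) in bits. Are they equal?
D_KL(P||Q) = 0.4149 bits, D_KL(Q||P) = 0.4149 bits. Yes, in this case they are equal (although KL divergence is not symmetric in general).

D_KL(P||Q) = Σ P(x) log₂(P(x)/Q(x))

Computing term by term:
  P(1)·log₂(P(1)/Q(1)) = 0.0426·log₂(0.0426/0.0426) = 0.00000
  P(2)·log₂(P(2)/Q(2)) = 0.354·log₂(0.354/0.1093) = 0.60019
  P(3)·log₂(P(3)/Q(3)) = 0.3571·log₂(0.3571/0.3571) = 0.00000
  P(4)·log₂(P(4)/Q(4)) = 0.137·log₂(0.137/0.137) = 0.00000
  P(5)·log₂(P(5)/Q(5)) = 0.1093·log₂(0.1093/0.354) = -0.18531

D_KL(P||Q) = 0.00000 + 0.60019 + 0.00000 + 0.00000 - 0.18531 = 0.41488 ≈ 0.4149 bits

D_KL(Q||P) = Σ Q(x) log₂(Q(x)/P(x))

Computing term by term:
  Q(1)·log₂(Q(1)/P(1)) = 0.0426·log₂(0.0426/0.0426) = 0.00000
  Q(2)·log₂(Q(2)/P(2)) = 0.1093·log₂(0.1093/0.354) = -0.18531
  Q(3)·log₂(Q(3)/P(3)) = 0.3571·log₂(0.3571/0.3571) = 0.00000
  Q(4)·log₂(Q(4)/P(4)) = 0.137·log₂(0.137/0.137) = 0.00000
  Q(5)·log₂(Q(5)/P(5)) = 0.354·log₂(0.354/0.1093) = 0.60019

D_KL(Q||P) = 0.00000 - 0.18531 + 0.00000 + 0.00000 + 0.60019 = 0.41488 ≈ 0.4149 bits

These ARE equal here. Q is P with outcomes relabeled (Q(2) = P(5), Q(5) = P(2)) by a relabeling that is its own inverse, so the two sums contain exactly the same terms in a different order. This is a special case — KL divergence is not symmetric in general: D_KL(P||Q) ≠ D_KL(Q||P) for most P, Q.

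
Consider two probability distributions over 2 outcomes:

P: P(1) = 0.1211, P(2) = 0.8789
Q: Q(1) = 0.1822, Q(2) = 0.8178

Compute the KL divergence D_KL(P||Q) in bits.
0.0200 bits

D_KL(P||Q) = Σ P(x) log₂(P(x)/Q(x))

Computing term by term:
  P(1)·log₂(P(1)/Q(1)) = 0.1211·log₂(0.1211/0.1822) = -0.07137
  P(2)·log₂(P(2)/Q(2)) = 0.8789·log₂(0.8789/0.8178) = 0.09136

D_KL(P||Q) = -0.07137 + 0.09136 = 0.01999 ≈ 0.0200 bits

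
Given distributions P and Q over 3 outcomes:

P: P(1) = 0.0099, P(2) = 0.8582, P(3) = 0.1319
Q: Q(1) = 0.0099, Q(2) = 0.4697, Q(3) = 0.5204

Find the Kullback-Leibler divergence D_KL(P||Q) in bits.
0.4851 bits

D_KL(P||Q) = Σ P(x) log₂(P(x)/Q(x))

Computing term by term:
  P(1)·log₂(P(1)/Q(1)) = 0.0099·log₂(0.0099/0.0099) = 0.00000
  P(2)·log₂(P(2)/Q(2)) = 0.8582·log₂(0.8582/0.4697) = 0.74627
  P(3)·log₂(P(3)/Q(3)) = 0.1319·log₂(0.1319/0.5204) = -0.26119

D_KL(P||Q) = 0.00000 + 0.74627 - 0.26119 = 0.48508 ≈ 0.4851 bits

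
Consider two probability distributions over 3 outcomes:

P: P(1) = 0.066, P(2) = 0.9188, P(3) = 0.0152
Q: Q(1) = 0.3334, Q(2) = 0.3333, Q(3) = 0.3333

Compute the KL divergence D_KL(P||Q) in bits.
1.1222 bits

D_KL(P||Q) = Σ P(x) log₂(P(x)/Q(x))

Computing term by term:
  P(1)·log₂(P(1)/Q(1)) = 0.066·log₂(0.066/0.3334) = -0.15422
  P(2)·log₂(P(2)/Q(2)) = 0.9188·log₂(0.9188/0.3333) = 1.34414
  P(3)·log₂(P(3)/Q(3)) = 0.0152·log₂(0.0152/0.3333) = -0.06771

D_KL(P||Q) = -0.15422 + 1.34414 - 0.06771 = 1.12221 ≈ 1.1222 bits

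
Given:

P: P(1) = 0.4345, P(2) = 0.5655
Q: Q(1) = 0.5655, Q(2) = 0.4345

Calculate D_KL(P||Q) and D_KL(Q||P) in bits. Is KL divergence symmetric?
D_KL(P||Q) = 0.0498 bits, D_KL(Q||P) = 0.0498 bits. The two values coincide for this particular pair, but no — KL divergence is not symmetric in general.

D_KL(P||Q) = Σ P(x) log₂(P(x)/Q(x))

Computing term by term:
  P(1)·log₂(P(1)/Q(1)) = 0.4345·log₂(0.4345/0.5655) = -0.16518
  P(2)·log₂(P(2)/Q(2)) = 0.5655·log₂(0.5655/0.4345) = 0.21499

D_KL(P||Q) = -0.16518 + 0.21499 = 0.04981 ≈ 0.0498 bits

D_KL(Q||P) = Σ Q(x) log₂(Q(x)/P(x))

Computing term by term:
  Q(1)·log₂(Q(1)/P(1)) = 0.5655·log₂(0.5655/0.4345) = 0.21499
  Q(2)·log₂(Q(2)/P(2)) = 0.4345·log₂(0.4345/0.5655) = -0.16518

D_KL(Q||P) = 0.21499 - 0.16518 = 0.04981 ≈ 0.0498 bits

These ARE equal here. Q is P with outcomes relabeled (Q(1) = P(2), Q(2) = P(1)) by a relabeling that is its own inverse, so the two sums contain exactly the same terms in a different order. This is a special case — KL divergence is not symmetric in general: D_KL(P||Q) ≠ D_KL(Q||P) for most P, Q.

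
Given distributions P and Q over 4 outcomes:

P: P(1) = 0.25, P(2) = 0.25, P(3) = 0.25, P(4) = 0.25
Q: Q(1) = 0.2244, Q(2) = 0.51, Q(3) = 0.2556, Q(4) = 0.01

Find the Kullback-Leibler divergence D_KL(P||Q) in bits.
0.9348 bits

D_KL(P||Q) = Σ P(x) log₂(P(x)/Q(x))

Computing term by term:
  P(1)·log₂(P(1)/Q(1)) = 0.25·log₂(0.25/0.2244) = 0.03896
  P(2)·log₂(P(2)/Q(2)) = 0.25·log₂(0.25/0.51) = -0.25714
  P(3)·log₂(P(3)/Q(3)) = 0.25·log₂(0.25/0.2556) = -0.00799
  P(4)·log₂(P(4)/Q(4)) = 0.25·log₂(0.25/0.01) = 1.16096

D_KL(P||Q) = 0.03896 - 0.25714 - 0.00799 + 1.16096 = 0.93479 ≈ 0.9348 bits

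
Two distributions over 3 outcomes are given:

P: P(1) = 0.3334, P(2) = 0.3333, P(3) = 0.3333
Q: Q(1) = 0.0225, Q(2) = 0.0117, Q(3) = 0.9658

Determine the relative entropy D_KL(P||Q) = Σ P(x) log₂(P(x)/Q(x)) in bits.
2.3957 bits

D_KL(P||Q) = Σ P(x) log₂(P(x)/Q(x))

Computing term by term:
  P(1)·log₂(P(1)/Q(1)) = 0.3334·log₂(0.3334/0.0225) = 1.29668
  P(2)·log₂(P(2)/Q(2)) = 0.3333·log₂(0.3333/0.0117) = 1.61059
  P(3)·log₂(P(3)/Q(3)) = 0.3333·log₂(0.3333/0.9658) = -0.51158

D_KL(P||Q) = 1.29668 + 1.61059 - 0.51158 = 2.39569 ≈ 2.3957 bits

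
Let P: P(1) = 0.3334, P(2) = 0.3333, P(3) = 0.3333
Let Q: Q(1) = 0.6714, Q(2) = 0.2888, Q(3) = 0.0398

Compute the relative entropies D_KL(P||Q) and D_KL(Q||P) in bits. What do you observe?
D_KL(P||Q) = 0.7541 bits, D_KL(Q||P) = 0.4963 bits. The two directions give different values (D_KL(P||Q) exceeds D_KL(Q||P) by 0.2578 bits): KL divergence is asymmetric.

D_KL(P||Q) = Σ P(x) log₂(P(x)/Q(x))

Computing term by term:
  P(1)·log₂(P(1)/Q(1)) = 0.3334·log₂(0.3334/0.6714) = -0.33671
  P(2)·log₂(P(2)/Q(2)) = 0.3333·log₂(0.3333/0.2888) = 0.06891
  P(3)·log₂(P(3)/Q(3)) = 0.3333·log₂(0.3333/0.0398) = 1.02189

D_KL(P||Q) = -0.33671 + 0.06891 + 1.02189 = 0.75409 ≈ 0.7541 bits

D_KL(Q||P) = Σ Q(x) log₂(Q(x)/P(x))

Computing term by term:
  Q(1)·log₂(Q(1)/P(1)) = 0.6714·log₂(0.6714/0.3334) = 0.67806
  Q(2)·log₂(Q(2)/P(2)) = 0.2888·log₂(0.2888/0.3333) = -0.05971
  Q(3)·log₂(Q(3)/P(3)) = 0.0398·log₂(0.0398/0.3333) = -0.12203

D_KL(Q||P) = 0.67806 - 0.05971 - 0.12203 = 0.49632 ≈ 0.4963 bits

These are NOT equal (difference: 0.2578 bits). KL divergence is asymmetric: D_KL(P||Q) ≠ D_KL(Q||P) in general.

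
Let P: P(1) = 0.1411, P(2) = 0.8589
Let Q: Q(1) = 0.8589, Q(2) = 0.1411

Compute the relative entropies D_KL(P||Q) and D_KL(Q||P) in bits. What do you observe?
D_KL(P||Q) = 1.8704 bits, D_KL(Q||P) = 1.8704 bits. The two directions give the same value here, because Q is a self-inverse relabeling of P; in general KL divergence is asymmetric.

D_KL(P||Q) = Σ P(x) log₂(P(x)/Q(x))

Computing term by term:
  P(1)·log₂(P(1)/Q(1)) = 0.1411·log₂(0.1411/0.8589) = -0.36767
  P(2)·log₂(P(2)/Q(2)) = 0.8589·log₂(0.8589/0.1411) = 2.23810

D_KL(P||Q) = -0.36767 + 2.23810 = 1.87043 ≈ 1.8704 bits

D_KL(Q||P) = Σ Q(x) log₂(Q(x)/P(x))

Computing term by term:
  Q(1)·log₂(Q(1)/P(1)) = 0.8589·log₂(0.8589/0.1411) = 2.23810
  Q(2)·log₂(Q(2)/P(2)) = 0.1411·log₂(0.1411/0.8589) = -0.36767

D_KL(Q||P) = 2.23810 - 0.36767 = 1.87043 ≈ 1.8704 bits

These ARE equal here. Q is P with outcomes relabeled (Q(1) = P(2), Q(2) = P(1)) by a relabeling that is its own inverse, so the two sums contain exactly the same terms in a different order. This is a special case — KL divergence is not symmetric in general: D_KL(P||Q) ≠ D_KL(Q||P) for most P, Q.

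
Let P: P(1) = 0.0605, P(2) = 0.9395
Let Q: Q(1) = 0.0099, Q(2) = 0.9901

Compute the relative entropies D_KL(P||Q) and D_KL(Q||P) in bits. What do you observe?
D_KL(P||Q) = 0.0869 bits, D_KL(Q||P) = 0.0491 bits. The two directions give different values (D_KL(P||Q) exceeds D_KL(Q||P) by 0.0378 bits): KL divergence is asymmetric.

D_KL(P||Q) = Σ P(x) log₂(P(x)/Q(x))

Computing term by term:
  P(1)·log₂(P(1)/Q(1)) = 0.0605·log₂(0.0605/0.0099) = 0.15799
  P(2)·log₂(P(2)/Q(2)) = 0.9395·log₂(0.9395/0.9901) = -0.07110

D_KL(P||Q) = 0.15799 - 0.07110 = 0.08689 ≈ 0.0869 bits

D_KL(Q||P) = Σ Q(x) log₂(Q(x)/P(x))

Computing term by term:
  Q(1)·log₂(Q(1)/P(1)) = 0.0099·log₂(0.0099/0.0605) = -0.02585
  Q(2)·log₂(Q(2)/P(2)) = 0.9901·log₂(0.9901/0.9395) = 0.07493

D_KL(Q||P) = -0.02585 + 0.07493 = 0.04908 ≈ 0.0491 bits

These are NOT equal (difference: 0.0378 bits). KL divergence is asymmetric: D_KL(P||Q) ≠ D_KL(Q||P) in general.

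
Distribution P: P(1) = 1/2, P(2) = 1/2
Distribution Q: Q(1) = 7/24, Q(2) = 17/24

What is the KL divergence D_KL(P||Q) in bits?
0.1376 bits

D_KL(P||Q) = Σ P(x) log₂(P(x)/Q(x))

Computing term by term:
  P(1)·log₂(P(1)/Q(1)) = (1/2)·log₂((1/2)/(7/24)) = 0.38880
  P(2)·log₂(P(2)/Q(2)) = (1/2)·log₂((1/2)/(17/24)) = -0.25125

D_KL(P||Q) = 0.38880 - 0.25125 = 0.13755 ≈ 0.1376 bits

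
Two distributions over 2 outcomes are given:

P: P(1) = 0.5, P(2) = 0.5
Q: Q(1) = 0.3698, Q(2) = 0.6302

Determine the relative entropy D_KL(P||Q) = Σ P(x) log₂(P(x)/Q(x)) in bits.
0.0507 bits

D_KL(P||Q) = Σ P(x) log₂(P(x)/Q(x))

Computing term by term:
  P(1)·log₂(P(1)/Q(1)) = 0.5·log₂(0.5/0.3698) = 0.21759
  P(2)·log₂(P(2)/Q(2)) = 0.5·log₂(0.5/0.6302) = -0.16694

D_KL(P||Q) = 0.21759 - 0.16694 = 0.05065 ≈ 0.0507 bits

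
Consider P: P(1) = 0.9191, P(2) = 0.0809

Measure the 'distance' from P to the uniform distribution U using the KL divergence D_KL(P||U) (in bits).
0.5947 bits

U(i) = 1/2 for all i

D_KL(P||U) = Σ P(x) log₂(P(x) / (1/2))
           = Σ P(x) log₂(P(x)) + log₂(2)
           = log₂(2) - H(P)

H(P) = -Σ P(x) log₂(P(x)):
  -P(1)·log₂(P(1)) = -(0.9191)·log₂(0.9191) = 0.11186
  -P(2)·log₂(P(2)) = -(0.0809)·log₂(0.0809) = 0.29348
H(P) = 0.11186 + 0.29348 = 0.40534 bits

log₂(2) = 1.00000 bits

D_KL(P||U) = 1.00000 - 0.40534 = 0.59466 ≈ 0.5947 bits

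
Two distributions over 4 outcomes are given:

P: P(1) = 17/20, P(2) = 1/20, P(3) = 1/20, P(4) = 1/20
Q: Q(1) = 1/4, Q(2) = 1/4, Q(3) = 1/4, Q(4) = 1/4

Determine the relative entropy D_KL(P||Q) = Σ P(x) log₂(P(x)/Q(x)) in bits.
1.1524 bits

D_KL(P||Q) = Σ P(x) log₂(P(x)/Q(x))

Computing term by term:
  P(1)·log₂(P(1)/Q(1)) = (17/20)·log₂((17/20)/(1/4)) = 1.50070
  P(2)·log₂(P(2)/Q(2)) = (1/20)·log₂((1/20)/(1/4)) = -0.11610
  P(3)·log₂(P(3)/Q(3)) = (1/20)·log₂((1/20)/(1/4)) = -0.11610
  P(4)·log₂(P(4)/Q(4)) = (1/20)·log₂((1/20)/(1/4)) = -0.11610

D_KL(P||Q) = 1.50070 - 0.11610 - 0.11610 - 0.11610 = 1.15240 ≈ 1.1524 bits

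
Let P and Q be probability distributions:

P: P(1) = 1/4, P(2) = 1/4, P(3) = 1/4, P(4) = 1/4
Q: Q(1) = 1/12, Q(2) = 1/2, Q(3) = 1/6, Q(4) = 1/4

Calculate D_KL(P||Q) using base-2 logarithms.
0.2925 bits

D_KL(P||Q) = Σ P(x) log₂(P(x)/Q(x))

Computing term by term:
  P(1)·log₂(P(1)/Q(1)) = (1/4)·log₂((1/4)/(1/12)) = 0.39624
  P(2)·log₂(P(2)/Q(2)) = (1/4)·log₂((1/4)/(1/2)) = -0.25000
  P(3)·log₂(P(3)/Q(3)) = (1/4)·log₂((1/4)/(1/6)) = 0.14624
  P(4)·log₂(P(4)/Q(4)) = (1/4)·log₂((1/4)/(1/4)) = 0.00000

D_KL(P||Q) = 0.39624 - 0.25000 + 0.14624 + 0.00000 = 0.29248 ≈ 0.2925 bits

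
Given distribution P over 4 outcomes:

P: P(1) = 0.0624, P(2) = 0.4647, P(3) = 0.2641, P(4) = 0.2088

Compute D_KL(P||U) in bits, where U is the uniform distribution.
0.2573 bits

U(i) = 1/4 for all i

D_KL(P||U) = Σ P(x) log₂(P(x) / (1/4))
           = Σ P(x) log₂(P(x)) + log₂(4)
           = log₂(4) - H(P)

H(P) = -Σ P(x) log₂(P(x)):
  -P(1)·log₂(P(1)) = -(0.0624)·log₂(0.0624) = 0.24974
  -P(2)·log₂(P(2)) = -(0.4647)·log₂(0.4647) = 0.51379
  -P(3)·log₂(P(3)) = -(0.2641)·log₂(0.2641) = 0.50729
  -P(4)·log₂(P(4)) = -(0.2088)·log₂(0.2088) = 0.47185
H(P) = 0.24974 + 0.51379 + 0.50729 + 0.47185 = 1.74267 bits

log₂(4) = 2.00000 bits

D_KL(P||U) = 2.00000 - 1.74267 = 0.25733 ≈ 0.2573 bits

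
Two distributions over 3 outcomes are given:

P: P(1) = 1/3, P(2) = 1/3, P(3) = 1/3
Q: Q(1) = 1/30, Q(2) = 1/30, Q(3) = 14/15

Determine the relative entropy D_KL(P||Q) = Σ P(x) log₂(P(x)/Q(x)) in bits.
1.7195 bits

D_KL(P||Q) = Σ P(x) log₂(P(x)/Q(x))

Computing term by term:
  P(1)·log₂(P(1)/Q(1)) = (1/3)·log₂((1/3)/(1/30)) = 1.10731
  P(2)·log₂(P(2)/Q(2)) = (1/3)·log₂((1/3)/(1/30)) = 1.10731
  P(3)·log₂(P(3)/Q(3)) = (1/3)·log₂((1/3)/(14/15)) = -0.49514

D_KL(P||Q) = 1.10731 + 1.10731 - 0.49514 = 1.71948 ≈ 1.7195 bits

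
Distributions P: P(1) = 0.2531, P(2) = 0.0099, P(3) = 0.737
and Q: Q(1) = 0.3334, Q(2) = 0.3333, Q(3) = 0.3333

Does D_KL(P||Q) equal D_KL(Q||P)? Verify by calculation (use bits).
D_KL(P||Q) = 0.6929 bits, D_KL(Q||P) = 1.4419 bits. No — D_KL(P||Q) ≠ D_KL(Q||P) for this pair.

D_KL(P||Q) = Σ P(x) log₂(P(x)/Q(x))

Computing term by term:
  P(1)·log₂(P(1)/Q(1)) = 0.2531·log₂(0.2531/0.3334) = -0.10062
  P(2)·log₂(P(2)/Q(2)) = 0.0099·log₂(0.0099/0.3333) = -0.05023
  P(3)·log₂(P(3)/Q(3)) = 0.737·log₂(0.737/0.3333) = 0.84375

D_KL(P||Q) = -0.10062 - 0.05023 + 0.84375 = 0.69290 ≈ 0.6929 bits

D_KL(Q||P) = Σ Q(x) log₂(Q(x)/P(x))

Computing term by term:
  Q(1)·log₂(Q(1)/P(1)) = 0.3334·log₂(0.3334/0.2531) = 0.13254
  Q(2)·log₂(Q(2)/P(2)) = 0.3333·log₂(0.3333/0.0099) = 1.69091
  Q(3)·log₂(Q(3)/P(3)) = 0.3333·log₂(0.3333/0.737) = -0.38158

D_KL(Q||P) = 0.13254 + 1.69091 - 0.38158 = 1.44187 ≈ 1.4419 bits

These are NOT equal (difference: 0.7490 bits). KL divergence is asymmetric: D_KL(P||Q) ≠ D_KL(Q||P) in general.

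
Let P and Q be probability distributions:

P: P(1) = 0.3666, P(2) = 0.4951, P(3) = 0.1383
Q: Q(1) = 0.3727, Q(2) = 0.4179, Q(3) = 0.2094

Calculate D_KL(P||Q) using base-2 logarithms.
0.0296 bits

D_KL(P||Q) = Σ P(x) log₂(P(x)/Q(x))

Computing term by term:
  P(1)·log₂(P(1)/Q(1)) = 0.3666·log₂(0.3666/0.3727) = -0.00873
  P(2)·log₂(P(2)/Q(2)) = 0.4951·log₂(0.4951/0.4179) = 0.12108
  P(3)·log₂(P(3)/Q(3)) = 0.1383·log₂(0.1383/0.2094) = -0.08277

D_KL(P||Q) = -0.00873 + 0.12108 - 0.08277 = 0.02958 ≈ 0.0296 bits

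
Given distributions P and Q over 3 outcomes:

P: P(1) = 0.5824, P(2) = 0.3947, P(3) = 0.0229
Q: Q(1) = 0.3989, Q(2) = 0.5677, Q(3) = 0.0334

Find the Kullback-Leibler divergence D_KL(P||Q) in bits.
0.0985 bits

D_KL(P||Q) = Σ P(x) log₂(P(x)/Q(x))

Computing term by term:
  P(1)·log₂(P(1)/Q(1)) = 0.5824·log₂(0.5824/0.3989) = 0.31798
  P(2)·log₂(P(2)/Q(2)) = 0.3947·log₂(0.3947/0.5677) = -0.20697
  P(3)·log₂(P(3)/Q(3)) = 0.0229·log₂(0.0229/0.0334) = -0.01247

D_KL(P||Q) = 0.31798 - 0.20697 - 0.01247 = 0.09854 ≈ 0.0985 bits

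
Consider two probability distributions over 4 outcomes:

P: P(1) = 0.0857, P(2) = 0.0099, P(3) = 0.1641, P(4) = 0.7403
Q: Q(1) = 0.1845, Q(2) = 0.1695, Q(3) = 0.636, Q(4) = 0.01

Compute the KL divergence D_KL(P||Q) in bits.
4.1412 bits

D_KL(P||Q) = Σ P(x) log₂(P(x)/Q(x))

Computing term by term:
  P(1)·log₂(P(1)/Q(1)) = 0.0857·log₂(0.0857/0.1845) = -0.09481
  P(2)·log₂(P(2)/Q(2)) = 0.0099·log₂(0.0099/0.1695) = -0.04057
  P(3)·log₂(P(3)/Q(3)) = 0.1641·log₂(0.1641/0.636) = -0.32073
  P(4)·log₂(P(4)/Q(4)) = 0.7403·log₂(0.7403/0.01) = 4.59729

D_KL(P||Q) = -0.09481 - 0.04057 - 0.32073 + 4.59729 = 4.14118 ≈ 4.1412 bits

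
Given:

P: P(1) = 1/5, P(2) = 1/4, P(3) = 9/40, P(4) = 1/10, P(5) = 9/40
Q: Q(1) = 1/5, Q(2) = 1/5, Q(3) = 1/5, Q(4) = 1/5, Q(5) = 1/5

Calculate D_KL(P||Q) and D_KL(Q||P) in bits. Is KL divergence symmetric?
D_KL(P||Q) = 0.0569 bits, D_KL(Q||P) = 0.0676 bits. No, KL divergence is not symmetric.

D_KL(P||Q) = Σ P(x) log₂(P(x)/Q(x))

Computing term by term:
  P(1)·log₂(P(1)/Q(1)) = (1/5)·log₂((1/5)/(1/5)) = 0.00000
  P(2)·log₂(P(2)/Q(2)) = (1/4)·log₂((1/4)/(1/5)) = 0.08048
  P(3)·log₂(P(3)/Q(3)) = (9/40)·log₂((9/40)/(1/5)) = 0.03823
  P(4)·log₂(P(4)/Q(4)) = (1/10)·log₂((1/10)/(1/5)) = -0.10000
  P(5)·log₂(P(5)/Q(5)) = (9/40)·log₂((9/40)/(1/5)) = 0.03823

D_KL(P||Q) = 0.00000 + 0.08048 + 0.03823 - 0.10000 + 0.03823 = 0.05694 ≈ 0.0569 bits

D_KL(Q||P) = Σ Q(x) log₂(Q(x)/P(x))

Computing term by term:
  Q(1)·log₂(Q(1)/P(1)) = (1/5)·log₂((1/5)/(1/5)) = 0.00000
  Q(2)·log₂(Q(2)/P(2)) = (1/5)·log₂((1/5)/(1/4)) = -0.06439
  Q(3)·log₂(Q(3)/P(3)) = (1/5)·log₂((1/5)/(9/40)) = -0.03399
  Q(4)·log₂(Q(4)/P(4)) = (1/5)·log₂((1/5)/(1/10)) = 0.20000
  Q(5)·log₂(Q(5)/P(5)) = (1/5)·log₂((1/5)/(9/40)) = -0.03399

D_KL(Q||P) = 0.00000 - 0.06439 - 0.03399 + 0.20000 - 0.03399 = 0.06763 ≈ 0.0676 bits

These are NOT equal (difference: 0.0107 bits). KL divergence is asymmetric: D_KL(P||Q) ≠ D_KL(Q||P) in general.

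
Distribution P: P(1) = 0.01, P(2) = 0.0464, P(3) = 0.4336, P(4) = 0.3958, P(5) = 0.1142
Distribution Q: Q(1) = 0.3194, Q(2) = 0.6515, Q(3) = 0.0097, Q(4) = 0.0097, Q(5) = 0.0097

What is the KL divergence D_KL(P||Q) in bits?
4.6743 bits

D_KL(P||Q) = Σ P(x) log₂(P(x)/Q(x))

Computing term by term:
  P(1)·log₂(P(1)/Q(1)) = 0.01·log₂(0.01/0.3194) = -0.04997
  P(2)·log₂(P(2)/Q(2)) = 0.0464·log₂(0.0464/0.6515) = -0.17686
  P(3)·log₂(P(3)/Q(3)) = 0.4336·log₂(0.4336/0.0097) = 2.37710
  P(4)·log₂(P(4)/Q(4)) = 0.3958·log₂(0.3958/0.0097) = 2.11778
  P(5)·log₂(P(5)/Q(5)) = 0.1142·log₂(0.1142/0.0097) = 0.40626

D_KL(P||Q) = -0.04997 - 0.17686 + 2.37710 + 2.11778 + 0.40626 = 4.67431 ≈ 4.6743 bits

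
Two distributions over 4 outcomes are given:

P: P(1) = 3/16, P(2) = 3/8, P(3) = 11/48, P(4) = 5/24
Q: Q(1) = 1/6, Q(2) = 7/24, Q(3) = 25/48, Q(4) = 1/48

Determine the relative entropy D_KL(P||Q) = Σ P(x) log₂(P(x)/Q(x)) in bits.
0.5885 bits

D_KL(P||Q) = Σ P(x) log₂(P(x)/Q(x))

Computing term by term:
  P(1)·log₂(P(1)/Q(1)) = (3/16)·log₂((3/16)/(1/6)) = 0.03186
  P(2)·log₂(P(2)/Q(2)) = (3/8)·log₂((3/8)/(7/24)) = 0.13596
  P(3)·log₂(P(3)/Q(3)) = (11/48)·log₂((11/48)/(25/48)) = -0.27143
  P(4)·log₂(P(4)/Q(4)) = (5/24)·log₂((5/24)/(1/48)) = 0.69207

D_KL(P||Q) = 0.03186 + 0.13596 - 0.27143 + 0.69207 = 0.58846 ≈ 0.5885 bits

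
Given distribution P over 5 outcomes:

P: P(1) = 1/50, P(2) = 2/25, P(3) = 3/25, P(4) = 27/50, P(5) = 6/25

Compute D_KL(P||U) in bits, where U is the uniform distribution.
0.5763 bits

U(i) = 1/5 for all i

D_KL(P||U) = Σ P(x) log₂(P(x) / (1/5))
           = Σ P(x) log₂(P(x)) + log₂(5)
           = log₂(5) - H(P)

H(P) = -Σ P(x) log₂(P(x)):
  -P(1)·log₂(P(1)) = -(1/50)·log₂(1/50) = 0.11288
  -P(2)·log₂(P(2)) = -(2/25)·log₂(2/25) = 0.29151
  -P(3)·log₂(P(3)) = -(3/25)·log₂(3/25) = 0.36707
  -P(4)·log₂(P(4)) = -(27/50)·log₂(27/50) = 0.48004
  -P(5)·log₂(P(5)) = -(6/25)·log₂(6/25) = 0.49413
H(P) = 0.11288 + 0.29151 + 0.36707 + 0.48004 + 0.49413 = 1.74563 bits

log₂(5) = 2.32193 bits

D_KL(P||U) = 2.32193 - 1.74563 = 0.57630 ≈ 0.5763 bits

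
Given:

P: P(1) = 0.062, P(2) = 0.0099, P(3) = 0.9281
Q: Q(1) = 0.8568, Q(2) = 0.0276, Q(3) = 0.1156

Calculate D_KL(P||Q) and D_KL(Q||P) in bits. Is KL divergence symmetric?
D_KL(P||Q) = 2.5395 bits, D_KL(Q||P) = 2.9395 bits. No, KL divergence is not symmetric.

D_KL(P||Q) = Σ P(x) log₂(P(x)/Q(x))

Computing term by term:
  P(1)·log₂(P(1)/Q(1)) = 0.062·log₂(0.062/0.8568) = -0.23489
  P(2)·log₂(P(2)/Q(2)) = 0.0099·log₂(0.0099/0.0276) = -0.01464
  P(3)·log₂(P(3)/Q(3)) = 0.9281·log₂(0.9281/0.1156) = 2.78907

D_KL(P||Q) = -0.23489 - 0.01464 + 2.78907 = 2.53954 ≈ 2.5395 bits

D_KL(Q||P) = Σ Q(x) log₂(Q(x)/P(x))

Computing term by term:
  Q(1)·log₂(Q(1)/P(1)) = 0.8568·log₂(0.8568/0.062) = 3.24609
  Q(2)·log₂(Q(2)/P(2)) = 0.0276·log₂(0.0276/0.0099) = 0.04083
  Q(3)·log₂(Q(3)/P(3)) = 0.1156·log₂(0.1156/0.9281) = -0.34739

D_KL(Q||P) = 3.24609 + 0.04083 - 0.34739 = 2.93953 ≈ 2.9395 bits

These are NOT equal (difference: 0.4000 bits). KL divergence is asymmetric: D_KL(P||Q) ≠ D_KL(Q||P) in general.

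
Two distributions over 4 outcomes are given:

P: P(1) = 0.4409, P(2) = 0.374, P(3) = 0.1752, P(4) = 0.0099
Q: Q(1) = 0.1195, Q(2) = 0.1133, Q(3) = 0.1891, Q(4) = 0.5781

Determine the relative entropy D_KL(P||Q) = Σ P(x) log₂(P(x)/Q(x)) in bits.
1.3974 bits

D_KL(P||Q) = Σ P(x) log₂(P(x)/Q(x))

Computing term by term:
  P(1)·log₂(P(1)/Q(1)) = 0.4409·log₂(0.4409/0.1195) = 0.83041
  P(2)·log₂(P(2)/Q(2)) = 0.374·log₂(0.374/0.1133) = 0.64436
  P(3)·log₂(P(3)/Q(3)) = 0.1752·log₂(0.1752/0.1891) = -0.01930
  P(4)·log₂(P(4)/Q(4)) = 0.0099·log₂(0.0099/0.5781) = -0.05809

D_KL(P||Q) = 0.83041 + 0.64436 - 0.01930 - 0.05809 = 1.39738 ≈ 1.3974 bits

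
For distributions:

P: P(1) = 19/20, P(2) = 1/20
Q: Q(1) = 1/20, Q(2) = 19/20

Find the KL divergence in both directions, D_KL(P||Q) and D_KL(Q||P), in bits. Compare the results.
D_KL(P||Q) = 3.8231 bits, D_KL(Q||P) = 3.8231 bits. The two directions give exactly the same value for this pair.

D_KL(P||Q) = Σ P(x) log₂(P(x)/Q(x))

Computing term by term:
  P(1)·log₂(P(1)/Q(1)) = (19/20)·log₂((19/20)/(1/20)) = 4.03553
  P(2)·log₂(P(2)/Q(2)) = (1/20)·log₂((1/20)/(19/20)) = -0.21240

D_KL(P||Q) = 4.03553 - 0.21240 = 3.82313 ≈ 3.8231 bits

D_KL(Q||P) = Σ Q(x) log₂(Q(x)/P(x))

Computing term by term:
  Q(1)·log₂(Q(1)/P(1)) = (1/20)·log₂((1/20)/(19/20)) = -0.21240
  Q(2)·log₂(Q(2)/P(2)) = (19/20)·log₂((19/20)/(1/20)) = 4.03553

D_KL(Q||P) = -0.21240 + 4.03553 = 3.82313 ≈ 3.8231 bits

These ARE equal here. Q is P with outcomes relabeled (Q(1) = P(2), Q(2) = P(1)) by a relabeling that is its own inverse, so the two sums contain exactly the same terms in a different order. This is a special case — KL divergence is not symmetric in general: D_KL(P||Q) ≠ D_KL(Q||P) for most P, Q.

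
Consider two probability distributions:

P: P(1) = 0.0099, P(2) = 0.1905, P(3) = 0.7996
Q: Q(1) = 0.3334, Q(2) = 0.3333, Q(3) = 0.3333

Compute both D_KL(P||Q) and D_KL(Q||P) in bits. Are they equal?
D_KL(P||Q) = 0.8055 bits, D_KL(Q||P) = 1.5398 bits. No, they are not equal.

D_KL(P||Q) = Σ P(x) log₂(P(x)/Q(x))

Computing term by term:
  P(1)·log₂(P(1)/Q(1)) = 0.0099·log₂(0.0099/0.3334) = -0.05023
  P(2)·log₂(P(2)/Q(2)) = 0.1905·log₂(0.1905/0.3333) = -0.15374
  P(3)·log₂(P(3)/Q(3)) = 0.7996·log₂(0.7996/0.3333) = 1.00946

D_KL(P||Q) = -0.05023 - 0.15374 + 1.00946 = 0.80549 ≈ 0.8055 bits

D_KL(Q||P) = Σ Q(x) log₂(Q(x)/P(x))

Computing term by term:
  Q(1)·log₂(Q(1)/P(1)) = 0.3334·log₂(0.3334/0.0099) = 1.69157
  Q(2)·log₂(Q(2)/P(2)) = 0.3333·log₂(0.3333/0.1905) = 0.26898
  Q(3)·log₂(Q(3)/P(3)) = 0.3333·log₂(0.3333/0.7996) = -0.42078

D_KL(Q||P) = 1.69157 + 0.26898 - 0.42078 = 1.53977 ≈ 1.5398 bits

These are NOT equal (difference: 0.7343 bits). KL divergence is asymmetric: D_KL(P||Q) ≠ D_KL(Q||P) in general.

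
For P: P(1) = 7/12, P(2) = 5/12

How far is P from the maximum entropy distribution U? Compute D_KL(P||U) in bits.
0.0201 bits

U(i) = 1/2 for all i

D_KL(P||U) = Σ P(x) log₂(P(x) / (1/2))
           = Σ P(x) log₂(P(x)) + log₂(2)
           = log₂(2) - H(P)

H(P) = -Σ P(x) log₂(P(x)):
  -P(1)·log₂(P(1)) = -(7/12)·log₂(7/12) = 0.45360
  -P(2)·log₂(P(2)) = -(5/12)·log₂(5/12) = 0.52626
H(P) = 0.45360 + 0.52626 = 0.97986 bits

log₂(2) = 1.00000 bits

D_KL(P||U) = 1.00000 - 0.97986 = 0.02014 ≈ 0.0201 bits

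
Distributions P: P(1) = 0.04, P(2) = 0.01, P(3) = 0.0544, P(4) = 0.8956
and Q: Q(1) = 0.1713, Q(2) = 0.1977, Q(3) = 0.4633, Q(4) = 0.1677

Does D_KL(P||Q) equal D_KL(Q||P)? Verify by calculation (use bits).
D_KL(P||Q) = 1.8695 bits, D_KL(Q||P) = 2.2370 bits. No — D_KL(P||Q) ≠ D_KL(Q||P) for this pair.

D_KL(P||Q) = Σ P(x) log₂(P(x)/Q(x))

Computing term by term:
  P(1)·log₂(P(1)/Q(1)) = 0.04·log₂(0.04/0.1713) = -0.08394
  P(2)·log₂(P(2)/Q(2)) = 0.01·log₂(0.01/0.1977) = -0.04305
  P(3)·log₂(P(3)/Q(3)) = 0.0544·log₂(0.0544/0.4633) = -0.16811
  P(4)·log₂(P(4)/Q(4)) = 0.8956·log₂(0.8956/0.1677) = 2.16464

D_KL(P||Q) = -0.08394 - 0.04305 - 0.16811 + 2.16464 = 1.86954 ≈ 1.8695 bits

D_KL(Q||P) = Σ Q(x) log₂(Q(x)/P(x))

Computing term by term:
  Q(1)·log₂(Q(1)/P(1)) = 0.1713·log₂(0.1713/0.04) = 0.35947
  Q(2)·log₂(Q(2)/P(2)) = 0.1977·log₂(0.1977/0.01) = 0.85115
  Q(3)·log₂(Q(3)/P(3)) = 0.4633·log₂(0.4633/0.0544) = 1.43172
  Q(4)·log₂(Q(4)/P(4)) = 0.1677·log₂(0.1677/0.8956) = -0.40533

D_KL(Q||P) = 0.35947 + 0.85115 + 1.43172 - 0.40533 = 2.23701 ≈ 2.2370 bits

These are NOT equal (difference: 0.3675 bits). KL divergence is asymmetric: D_KL(P||Q) ≠ D_KL(Q||P) in general.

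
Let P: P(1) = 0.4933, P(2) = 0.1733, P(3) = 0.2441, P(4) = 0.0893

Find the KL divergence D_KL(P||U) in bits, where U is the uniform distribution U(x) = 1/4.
0.2510 bits

U(i) = 1/4 for all i

D_KL(P||U) = Σ P(x) log₂(P(x) / (1/4))
           = Σ P(x) log₂(P(x)) + log₂(4)
           = log₂(4) - H(P)

H(P) = -Σ P(x) log₂(P(x)):
  -P(1)·log₂(P(1)) = -(0.4933)·log₂(0.4933) = 0.50290
  -P(2)·log₂(P(2)) = -(0.1733)·log₂(0.1733) = 0.43822
  -P(3)·log₂(P(3)) = -(0.2441)·log₂(0.2441) = 0.49661
  -P(4)·log₂(P(4)) = -(0.0893)·log₂(0.0893) = 0.31123
H(P) = 0.50290 + 0.43822 + 0.49661 + 0.31123 = 1.74896 bits

log₂(4) = 2.00000 bits

D_KL(P||U) = 2.00000 - 1.74896 = 0.25104 ≈ 0.2510 bits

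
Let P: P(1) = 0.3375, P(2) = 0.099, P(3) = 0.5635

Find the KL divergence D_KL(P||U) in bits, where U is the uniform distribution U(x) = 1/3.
0.2595 bits

U(i) = 1/3 for all i

D_KL(P||U) = Σ P(x) log₂(P(x) / (1/3))
           = Σ P(x) log₂(P(x)) + log₂(3)
           = log₂(3) - H(P)

H(P) = -Σ P(x) log₂(P(x)):
  -P(1)·log₂(P(1)) = -(0.3375)·log₂(0.3375) = 0.52888
  -P(2)·log₂(P(2)) = -(0.099)·log₂(0.099) = 0.33031
  -P(3)·log₂(P(3)) = -(0.5635)·log₂(0.5635) = 0.46630
H(P) = 0.52888 + 0.33031 + 0.46630 = 1.32549 bits

log₂(3) = 1.58496 bits

D_KL(P||U) = 1.58496 - 1.32549 = 0.25947 ≈ 0.2595 bits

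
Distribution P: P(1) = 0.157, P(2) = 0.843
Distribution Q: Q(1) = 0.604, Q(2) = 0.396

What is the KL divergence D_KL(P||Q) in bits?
0.6137 bits

D_KL(P||Q) = Σ P(x) log₂(P(x)/Q(x))

Computing term by term:
  P(1)·log₂(P(1)/Q(1)) = 0.157·log₂(0.157/0.604) = -0.30517
  P(2)·log₂(P(2)/Q(2)) = 0.843·log₂(0.843/0.396) = 0.91890

D_KL(P||Q) = -0.30517 + 0.91890 = 0.61373 ≈ 0.6137 bits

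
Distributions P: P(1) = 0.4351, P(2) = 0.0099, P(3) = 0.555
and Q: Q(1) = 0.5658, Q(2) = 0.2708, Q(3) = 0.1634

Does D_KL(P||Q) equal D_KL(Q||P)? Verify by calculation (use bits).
D_KL(P||Q) = 0.7669 bits, D_KL(Q||P) = 1.2189 bits. No — D_KL(P||Q) ≠ D_KL(Q||P) for this pair.

D_KL(P||Q) = Σ P(x) log₂(P(x)/Q(x))

Computing term by term:
  P(1)·log₂(P(1)/Q(1)) = 0.4351·log₂(0.4351/0.5658) = -0.16488
  P(2)·log₂(P(2)/Q(2)) = 0.0099·log₂(0.0099/0.2708) = -0.04726
  P(3)·log₂(P(3)/Q(3)) = 0.555·log₂(0.555/0.1634) = 0.97906

D_KL(P||Q) = -0.16488 - 0.04726 + 0.97906 = 0.76692 ≈ 0.7669 bits

D_KL(Q||P) = Σ Q(x) log₂(Q(x)/P(x))

Computing term by term:
  Q(1)·log₂(Q(1)/P(1)) = 0.5658·log₂(0.5658/0.4351) = 0.21441
  Q(2)·log₂(Q(2)/P(2)) = 0.2708·log₂(0.2708/0.0099) = 1.29271
  Q(3)·log₂(Q(3)/P(3)) = 0.1634·log₂(0.1634/0.555) = -0.28825

D_KL(Q||P) = 0.21441 + 1.29271 - 0.28825 = 1.21887 ≈ 1.2189 bits

These are NOT equal (difference: 0.4520 bits). KL divergence is asymmetric: D_KL(P||Q) ≠ D_KL(Q||P) in general.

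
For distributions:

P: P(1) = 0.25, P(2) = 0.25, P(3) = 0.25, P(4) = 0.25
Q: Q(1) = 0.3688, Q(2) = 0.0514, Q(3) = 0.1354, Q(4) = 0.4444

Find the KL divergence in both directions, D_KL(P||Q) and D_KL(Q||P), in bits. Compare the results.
D_KL(P||Q) = 0.4440 bits, D_KL(Q||P) = 0.3386 bits. D_KL(P||Q) is larger than D_KL(Q||P) by 0.1054 bits; the two directions differ.

D_KL(P||Q) = Σ P(x) log₂(P(x)/Q(x))

Computing term by term:
  P(1)·log₂(P(1)/Q(1)) = 0.25·log₂(0.25/0.3688) = -0.14023
  P(2)·log₂(P(2)/Q(2)) = 0.25·log₂(0.25/0.0514) = 0.57052
  P(3)·log₂(P(3)/Q(3)) = 0.25·log₂(0.25/0.1354) = 0.22118
  P(4)·log₂(P(4)/Q(4)) = 0.25·log₂(0.25/0.4444) = -0.20748

D_KL(P||Q) = -0.14023 + 0.57052 + 0.22118 - 0.20748 = 0.44399 ≈ 0.4440 bits

D_KL(Q||P) = Σ Q(x) log₂(Q(x)/P(x))

Computing term by term:
  Q(1)·log₂(Q(1)/P(1)) = 0.3688·log₂(0.3688/0.25) = 0.20686
  Q(2)·log₂(Q(2)/P(2)) = 0.0514·log₂(0.0514/0.25) = -0.11730
  Q(3)·log₂(Q(3)/P(3)) = 0.1354·log₂(0.1354/0.25) = -0.11979
  Q(4)·log₂(Q(4)/P(4)) = 0.4444·log₂(0.4444/0.25) = 0.36882

D_KL(Q||P) = 0.20686 - 0.11730 - 0.11979 + 0.36882 = 0.33859 ≈ 0.3386 bits

These are NOT equal (difference: 0.1054 bits). KL divergence is asymmetric: D_KL(P||Q) ≠ D_KL(Q||P) in general.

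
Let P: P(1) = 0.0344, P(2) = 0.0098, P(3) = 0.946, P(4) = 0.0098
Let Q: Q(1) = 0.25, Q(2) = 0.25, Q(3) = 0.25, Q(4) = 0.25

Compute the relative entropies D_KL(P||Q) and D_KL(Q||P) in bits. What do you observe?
D_KL(P||Q) = 1.6262 bits, D_KL(Q||P) = 2.5719 bits. The two directions give different values (D_KL(Q||P) exceeds D_KL(P||Q) by 0.9457 bits): KL divergence is asymmetric.

D_KL(P||Q) = Σ P(x) log₂(P(x)/Q(x))

Computing term by term:
  P(1)·log₂(P(1)/Q(1)) = 0.0344·log₂(0.0344/0.25) = -0.09843
  P(2)·log₂(P(2)/Q(2)) = 0.0098·log₂(0.0098/0.25) = -0.04580
  P(3)·log₂(P(3)/Q(3)) = 0.946·log₂(0.946/0.25) = 1.81624
  P(4)·log₂(P(4)/Q(4)) = 0.0098·log₂(0.0098/0.25) = -0.04580

D_KL(P||Q) = -0.09843 - 0.04580 + 1.81624 - 0.04580 = 1.62621 ≈ 1.6262 bits

D_KL(Q||P) = Σ Q(x) log₂(Q(x)/P(x))

Computing term by term:
  Q(1)·log₂(Q(1)/P(1)) = 0.25·log₂(0.25/0.0344) = 0.71536
  Q(2)·log₂(Q(2)/P(2)) = 0.25·log₂(0.25/0.0098) = 1.16825
  Q(3)·log₂(Q(3)/P(3)) = 0.25·log₂(0.25/0.946) = -0.47998
  Q(4)·log₂(Q(4)/P(4)) = 0.25·log₂(0.25/0.0098) = 1.16825

D_KL(Q||P) = 0.71536 + 1.16825 - 0.47998 + 1.16825 = 2.57188 ≈ 2.5719 bits

These are NOT equal (difference: 0.9457 bits). KL divergence is asymmetric: D_KL(P||Q) ≠ D_KL(Q||P) in general.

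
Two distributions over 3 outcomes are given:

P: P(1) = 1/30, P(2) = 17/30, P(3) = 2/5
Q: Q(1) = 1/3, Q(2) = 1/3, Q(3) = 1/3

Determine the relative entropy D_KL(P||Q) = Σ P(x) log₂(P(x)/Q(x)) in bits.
0.4283 bits

D_KL(P||Q) = Σ P(x) log₂(P(x)/Q(x))

Computing term by term:
  P(1)·log₂(P(1)/Q(1)) = (1/30)·log₂((1/30)/(1/3)) = -0.11073
  P(2)·log₂(P(2)/Q(2)) = (17/30)·log₂((17/30)/(1/3)) = 0.43380
  P(3)·log₂(P(3)/Q(3)) = (2/5)·log₂((2/5)/(1/3)) = 0.10521

D_KL(P||Q) = -0.11073 + 0.43380 + 0.10521 = 0.42828 ≈ 0.4283 bits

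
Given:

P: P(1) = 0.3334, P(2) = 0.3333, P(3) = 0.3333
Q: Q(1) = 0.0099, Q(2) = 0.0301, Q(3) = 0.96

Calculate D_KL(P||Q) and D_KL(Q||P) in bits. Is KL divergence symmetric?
D_KL(P||Q) = 2.3391 bits, D_KL(Q||P) = 1.3105 bits. No, KL divergence is not symmetric.

D_KL(P||Q) = Σ P(x) log₂(P(x)/Q(x))

Computing term by term:
  P(1)·log₂(P(1)/Q(1)) = 0.3334·log₂(0.3334/0.0099) = 1.69157
  P(2)·log₂(P(2)/Q(2)) = 0.3333·log₂(0.3333/0.0301) = 1.15621
  P(3)·log₂(P(3)/Q(3)) = 0.3333·log₂(0.3333/0.96) = -0.50869

D_KL(P||Q) = 1.69157 + 1.15621 - 0.50869 = 2.33909 ≈ 2.3391 bits

D_KL(Q||P) = Σ Q(x) log₂(Q(x)/P(x))

Computing term by term:
  Q(1)·log₂(Q(1)/P(1)) = 0.0099·log₂(0.0099/0.3334) = -0.05023
  Q(2)·log₂(Q(2)/P(2)) = 0.0301·log₂(0.0301/0.3333) = -0.10442
  Q(3)·log₂(Q(3)/P(3)) = 0.96·log₂(0.96/0.3333) = 1.46516

D_KL(Q||P) = -0.05023 - 0.10442 + 1.46516 = 1.31051 ≈ 1.3105 bits

These are NOT equal (difference: 1.0286 bits). KL divergence is asymmetric: D_KL(P||Q) ≠ D_KL(Q||P) in general.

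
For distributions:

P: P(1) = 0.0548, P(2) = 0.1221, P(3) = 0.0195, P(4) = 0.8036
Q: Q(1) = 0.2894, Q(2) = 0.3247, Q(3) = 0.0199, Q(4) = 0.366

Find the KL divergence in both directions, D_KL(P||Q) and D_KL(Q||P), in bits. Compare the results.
D_KL(P||Q) = 0.6074 bits, D_KL(Q||P) = 0.7383 bits. D_KL(Q||P) is larger than D_KL(P||Q) by 0.1309 bits; the two directions differ.

D_KL(P||Q) = Σ P(x) log₂(P(x)/Q(x))

Computing term by term:
  P(1)·log₂(P(1)/Q(1)) = 0.0548·log₂(0.0548/0.2894) = -0.13156
  P(2)·log₂(P(2)/Q(2)) = 0.1221·log₂(0.1221/0.3247) = -0.17229
  P(3)·log₂(P(3)/Q(3)) = 0.0195·log₂(0.0195/0.0199) = -0.00057
  P(4)·log₂(P(4)/Q(4)) = 0.8036·log₂(0.8036/0.366) = 0.91179

D_KL(P||Q) = -0.13156 - 0.17229 - 0.00057 + 0.91179 = 0.60737 ≈ 0.6074 bits

D_KL(Q||P) = Σ Q(x) log₂(Q(x)/P(x))

Computing term by term:
  Q(1)·log₂(Q(1)/P(1)) = 0.2894·log₂(0.2894/0.0548) = 0.69480
  Q(2)·log₂(Q(2)/P(2)) = 0.3247·log₂(0.3247/0.1221) = 0.45817
  Q(3)·log₂(Q(3)/P(3)) = 0.0199·log₂(0.0199/0.0195) = 0.00058
  Q(4)·log₂(Q(4)/P(4)) = 0.366·log₂(0.366/0.8036) = -0.41528

D_KL(Q||P) = 0.69480 + 0.45817 + 0.00058 - 0.41528 = 0.73827 ≈ 0.7383 bits

These are NOT equal (difference: 0.1309 bits). KL divergence is asymmetric: D_KL(P||Q) ≠ D_KL(Q||P) in general.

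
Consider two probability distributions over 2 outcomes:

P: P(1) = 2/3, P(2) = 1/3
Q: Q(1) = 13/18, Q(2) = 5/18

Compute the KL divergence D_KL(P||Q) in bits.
0.0107 bits

D_KL(P||Q) = Σ P(x) log₂(P(x)/Q(x))

Computing term by term:
  P(1)·log₂(P(1)/Q(1)) = (2/3)·log₂((2/3)/(13/18)) = -0.07698
  P(2)·log₂(P(2)/Q(2)) = (1/3)·log₂((1/3)/(5/18)) = 0.08768

D_KL(P||Q) = -0.07698 + 0.08768 = 0.01070 ≈ 0.0107 bits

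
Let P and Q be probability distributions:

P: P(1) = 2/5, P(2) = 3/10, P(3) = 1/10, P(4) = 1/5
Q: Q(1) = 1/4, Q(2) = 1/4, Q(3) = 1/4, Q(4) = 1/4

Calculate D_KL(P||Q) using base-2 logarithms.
0.1536 bits

D_KL(P||Q) = Σ P(x) log₂(P(x)/Q(x))

Computing term by term:
  P(1)·log₂(P(1)/Q(1)) = (2/5)·log₂((2/5)/(1/4)) = 0.27123
  P(2)·log₂(P(2)/Q(2)) = (3/10)·log₂((3/10)/(1/4)) = 0.07891
  P(3)·log₂(P(3)/Q(3)) = (1/10)·log₂((1/10)/(1/4)) = -0.13219
  P(4)·log₂(P(4)/Q(4)) = (1/5)·log₂((1/5)/(1/4)) = -0.06439

D_KL(P||Q) = 0.27123 + 0.07891 - 0.13219 - 0.06439 = 0.15356 ≈ 0.1536 bits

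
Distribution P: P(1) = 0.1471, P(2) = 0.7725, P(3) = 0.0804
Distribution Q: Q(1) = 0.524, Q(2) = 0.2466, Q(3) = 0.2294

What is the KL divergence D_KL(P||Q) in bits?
0.8814 bits

D_KL(P||Q) = Σ P(x) log₂(P(x)/Q(x))

Computing term by term:
  P(1)·log₂(P(1)/Q(1)) = 0.1471·log₂(0.1471/0.524) = -0.26960
  P(2)·log₂(P(2)/Q(2)) = 0.7725·log₂(0.7725/0.2466) = 1.27259
  P(3)·log₂(P(3)/Q(3)) = 0.0804·log₂(0.0804/0.2294) = -0.12161

D_KL(P||Q) = -0.26960 + 1.27259 - 0.12161 = 0.88138 ≈ 0.8814 bits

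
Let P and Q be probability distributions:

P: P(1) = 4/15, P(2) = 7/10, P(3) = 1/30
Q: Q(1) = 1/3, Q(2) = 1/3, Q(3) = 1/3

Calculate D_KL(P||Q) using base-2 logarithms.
0.5527 bits

D_KL(P||Q) = Σ P(x) log₂(P(x)/Q(x))

Computing term by term:
  P(1)·log₂(P(1)/Q(1)) = (4/15)·log₂((4/15)/(1/3)) = -0.08585
  P(2)·log₂(P(2)/Q(2)) = (7/10)·log₂((7/10)/(1/3)) = 0.74927
  P(3)·log₂(P(3)/Q(3)) = (1/30)·log₂((1/30)/(1/3)) = -0.11073

D_KL(P||Q) = -0.08585 + 0.74927 - 0.11073 = 0.55269 ≈ 0.5527 bits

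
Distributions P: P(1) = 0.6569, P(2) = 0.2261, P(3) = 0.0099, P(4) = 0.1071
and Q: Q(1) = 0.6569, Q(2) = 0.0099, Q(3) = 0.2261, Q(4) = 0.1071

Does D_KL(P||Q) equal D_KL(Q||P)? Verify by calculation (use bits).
D_KL(P||Q) = 0.9758 bits, D_KL(Q||P) = 0.9758 bits. Yes — for this pair D_KL(P||Q) = D_KL(Q||P).

D_KL(P||Q) = Σ P(x) log₂(P(x)/Q(x))

Computing term by term:
  P(1)·log₂(P(1)/Q(1)) = 0.6569·log₂(0.6569/0.6569) = 0.00000
  P(2)·log₂(P(2)/Q(2)) = 0.2261·log₂(0.2261/0.0099) = 1.02048
  P(3)·log₂(P(3)/Q(3)) = 0.0099·log₂(0.0099/0.2261) = -0.04468
  P(4)·log₂(P(4)/Q(4)) = 0.1071·log₂(0.1071/0.1071) = 0.00000

D_KL(P||Q) = 0.00000 + 1.02048 - 0.04468 + 0.00000 = 0.97580 ≈ 0.9758 bits

D_KL(Q||P) = Σ Q(x) log₂(Q(x)/P(x))

Computing term by term:
  Q(1)·log₂(Q(1)/P(1)) = 0.6569·log₂(0.6569/0.6569) = 0.00000
  Q(2)·log₂(Q(2)/P(2)) = 0.0099·log₂(0.0099/0.2261) = -0.04468
  Q(3)·log₂(Q(3)/P(3)) = 0.2261·log₂(0.2261/0.0099) = 1.02048
  Q(4)·log₂(Q(4)/P(4)) = 0.1071·log₂(0.1071/0.1071) = 0.00000

D_KL(Q||P) = 0.00000 - 0.04468 + 1.02048 + 0.00000 = 0.97580 ≈ 0.9758 bits

These ARE equal here. Q is P with outcomes relabeled (Q(2) = P(3), Q(3) = P(2)) by a relabeling that is its own inverse, so the two sums contain exactly the same terms in a different order. This is a special case — KL divergence is not symmetric in general: D_KL(P||Q) ≠ D_KL(Q||P) for most P, Q.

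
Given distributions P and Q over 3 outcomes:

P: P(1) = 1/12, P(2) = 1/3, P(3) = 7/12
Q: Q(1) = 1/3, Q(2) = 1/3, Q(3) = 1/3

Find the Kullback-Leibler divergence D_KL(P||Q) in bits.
0.3043 bits

D_KL(P||Q) = Σ P(x) log₂(P(x)/Q(x))

Computing term by term:
  P(1)·log₂(P(1)/Q(1)) = (1/12)·log₂((1/12)/(1/3)) = -0.16667
  P(2)·log₂(P(2)/Q(2)) = (1/3)·log₂((1/3)/(1/3)) = 0.00000
  P(3)·log₂(P(3)/Q(3)) = (7/12)·log₂((7/12)/(1/3)) = 0.47096

D_KL(P||Q) = -0.16667 + 0.00000 + 0.47096 = 0.30429 ≈ 0.3043 bits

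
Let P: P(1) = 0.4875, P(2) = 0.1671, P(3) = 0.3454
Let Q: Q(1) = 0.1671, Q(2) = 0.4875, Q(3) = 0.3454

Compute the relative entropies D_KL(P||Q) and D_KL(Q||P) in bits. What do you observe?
D_KL(P||Q) = 0.4949 bits, D_KL(Q||P) = 0.4949 bits. The two directions give the same value here, because Q is a self-inverse relabeling of P; in general KL divergence is asymmetric.

D_KL(P||Q) = Σ P(x) log₂(P(x)/Q(x))

Computing term by term:
  P(1)·log₂(P(1)/Q(1)) = 0.4875·log₂(0.4875/0.1671) = 0.75304
  P(2)·log₂(P(2)/Q(2)) = 0.1671·log₂(0.1671/0.4875) = -0.25812
  P(3)·log₂(P(3)/Q(3)) = 0.3454·log₂(0.3454/0.3454) = 0.00000

D_KL(P||Q) = 0.75304 - 0.25812 + 0.00000 = 0.49492 ≈ 0.4949 bits

D_KL(Q||P) = Σ Q(x) log₂(Q(x)/P(x))

Computing term by term:
  Q(1)·log₂(Q(1)/P(1)) = 0.1671·log₂(0.1671/0.4875) = -0.25812
  Q(2)·log₂(Q(2)/P(2)) = 0.4875·log₂(0.4875/0.1671) = 0.75304
  Q(3)·log₂(Q(3)/P(3)) = 0.3454·log₂(0.3454/0.3454) = 0.00000

D_KL(Q||P) = -0.25812 + 0.75304 + 0.00000 = 0.49492 ≈ 0.4949 bits

These ARE equal here. Q is P with outcomes relabeled (Q(1) = P(2), Q(2) = P(1)) by a relabeling that is its own inverse, so the two sums contain exactly the same terms in a different order. This is a special case — KL divergence is not symmetric in general: D_KL(P||Q) ≠ D_KL(Q||P) for most P, Q.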